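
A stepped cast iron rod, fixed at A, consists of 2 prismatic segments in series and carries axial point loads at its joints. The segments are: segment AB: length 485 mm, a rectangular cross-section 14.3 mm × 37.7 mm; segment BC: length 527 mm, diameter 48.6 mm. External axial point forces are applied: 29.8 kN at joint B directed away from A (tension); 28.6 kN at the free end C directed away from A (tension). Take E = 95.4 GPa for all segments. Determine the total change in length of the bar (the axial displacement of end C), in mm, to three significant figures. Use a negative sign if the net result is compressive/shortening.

0.636 mm

Internal axial forces (sectioning from the free end, tension +): N_BC = 28.6 kN, N_AB = 58.4 kN.
A_AB = 539.1 mm².
A_BC = 1855 mm².
δ_AB = 58400·485/(539.1·95400) = 0.5507 mm
δ_BC = 28600·527/(1855·95400) = 0.08517 mm
δ = Σδ_i = 0.6359 mm.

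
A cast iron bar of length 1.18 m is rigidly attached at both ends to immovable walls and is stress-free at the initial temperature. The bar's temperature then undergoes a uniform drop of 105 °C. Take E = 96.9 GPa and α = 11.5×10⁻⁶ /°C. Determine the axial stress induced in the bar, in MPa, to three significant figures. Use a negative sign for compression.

117 MPa

Free thermal expansion αLΔT = 11.5e-6 · 1180 · -105 = -1.425 mm.
The walls impose strain ε = −(-1.425)/1180 = 1.2075e-03; σ = Eε = 96900 · 1.2075e-03 = 117 MPa.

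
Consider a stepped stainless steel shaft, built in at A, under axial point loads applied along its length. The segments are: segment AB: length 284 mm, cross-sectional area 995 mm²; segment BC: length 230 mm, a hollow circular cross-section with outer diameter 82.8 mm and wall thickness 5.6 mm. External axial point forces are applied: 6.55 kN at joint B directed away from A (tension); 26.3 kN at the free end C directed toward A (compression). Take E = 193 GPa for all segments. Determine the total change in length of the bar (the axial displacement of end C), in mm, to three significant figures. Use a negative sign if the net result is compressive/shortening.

-0.0523 mm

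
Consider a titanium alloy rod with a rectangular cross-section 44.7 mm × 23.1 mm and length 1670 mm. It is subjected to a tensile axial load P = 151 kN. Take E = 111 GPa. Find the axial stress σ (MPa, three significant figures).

A = 1033 mm².
σ = N/A = 151000/1033 = 146.2 MPa.

146 MPa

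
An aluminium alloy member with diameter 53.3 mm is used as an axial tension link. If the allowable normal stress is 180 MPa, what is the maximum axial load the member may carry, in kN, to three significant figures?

A = 2231 mm².
P_max = σ_allow · A = 180 · 2231 = 401600 N = 401.6 kN.

402 kN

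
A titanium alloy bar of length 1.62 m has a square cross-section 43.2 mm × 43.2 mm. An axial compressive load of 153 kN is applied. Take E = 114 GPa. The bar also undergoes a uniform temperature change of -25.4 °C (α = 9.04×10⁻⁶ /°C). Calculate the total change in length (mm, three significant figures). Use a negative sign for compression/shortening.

A = 1866 mm².
δ_mech = NL/(AE) = -153000·1620/(1866·114000) = -1.165 mm.
δ_thermal = αLΔT = 9.04e-6·1620·-25.4 = -0.372 mm.
δ = δ_mech + δ_thermal = -1.537 mm.

-1.54 mm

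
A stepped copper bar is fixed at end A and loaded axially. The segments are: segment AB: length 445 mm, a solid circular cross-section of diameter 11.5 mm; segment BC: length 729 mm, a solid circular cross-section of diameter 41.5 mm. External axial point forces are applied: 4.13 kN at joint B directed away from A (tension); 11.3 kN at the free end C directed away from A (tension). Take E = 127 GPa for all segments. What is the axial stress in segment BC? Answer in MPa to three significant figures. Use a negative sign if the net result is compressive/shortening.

8.35 MPa

Internal axial forces (sectioning from the free end, tension +): N_BC = 11.3 kN, N_AB = 15.43 kN.
A_BC = 1353 mm².
σ_BC = N_BC/A_BC = 11300/1353 = 8.354 MPa.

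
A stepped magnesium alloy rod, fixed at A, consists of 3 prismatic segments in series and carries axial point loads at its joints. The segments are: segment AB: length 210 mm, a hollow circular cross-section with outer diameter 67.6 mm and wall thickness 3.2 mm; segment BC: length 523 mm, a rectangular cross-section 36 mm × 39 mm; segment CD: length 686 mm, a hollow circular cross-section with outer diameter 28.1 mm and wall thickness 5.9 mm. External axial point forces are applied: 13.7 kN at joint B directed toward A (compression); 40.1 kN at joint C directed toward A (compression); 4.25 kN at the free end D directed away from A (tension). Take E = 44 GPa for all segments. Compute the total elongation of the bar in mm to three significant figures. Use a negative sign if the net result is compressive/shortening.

-0.508 mm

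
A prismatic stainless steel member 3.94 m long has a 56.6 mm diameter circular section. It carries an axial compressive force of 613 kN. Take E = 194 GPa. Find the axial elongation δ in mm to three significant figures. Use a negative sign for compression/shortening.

A = 2516 mm².
δ_mech = NL/(AE) = -613000·3940/(2516·194000) = -4.948 mm.

-4.95 mm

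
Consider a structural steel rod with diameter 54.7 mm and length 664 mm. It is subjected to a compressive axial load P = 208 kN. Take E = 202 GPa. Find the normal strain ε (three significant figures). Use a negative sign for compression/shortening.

-4.38e-04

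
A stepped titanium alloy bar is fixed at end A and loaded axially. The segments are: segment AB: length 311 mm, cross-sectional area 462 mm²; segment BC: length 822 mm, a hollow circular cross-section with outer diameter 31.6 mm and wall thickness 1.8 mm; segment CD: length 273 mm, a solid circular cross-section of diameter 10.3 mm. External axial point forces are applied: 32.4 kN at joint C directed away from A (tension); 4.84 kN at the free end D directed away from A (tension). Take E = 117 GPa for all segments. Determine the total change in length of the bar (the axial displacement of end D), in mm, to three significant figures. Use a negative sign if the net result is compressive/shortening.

1.90 mm

Internal axial forces (sectioning from the free end, tension +): N_CD = 4.84 kN, N_BC = 37.24 kN, N_AB = 37.24 kN.
A_BC = 168.5 mm².
A_CD = 83.32 mm².
δ_AB = 37240·311/(462·117000) = 0.2143 mm
δ_BC = 37240·822/(168.5·117000) = 1.553 mm
δ_CD = 4840·273/(83.32·117000) = 0.1355 mm
δ = Σδ_i = 1.902 mm.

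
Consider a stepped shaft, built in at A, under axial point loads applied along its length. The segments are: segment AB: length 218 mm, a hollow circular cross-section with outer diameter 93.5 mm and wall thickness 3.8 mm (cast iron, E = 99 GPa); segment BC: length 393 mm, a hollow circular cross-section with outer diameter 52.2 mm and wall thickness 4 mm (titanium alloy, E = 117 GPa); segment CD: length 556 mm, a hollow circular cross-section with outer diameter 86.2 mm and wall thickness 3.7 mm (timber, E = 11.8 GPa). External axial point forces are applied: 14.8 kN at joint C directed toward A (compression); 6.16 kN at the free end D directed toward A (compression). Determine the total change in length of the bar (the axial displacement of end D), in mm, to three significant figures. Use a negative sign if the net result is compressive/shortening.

-0.462 mm

Internal axial forces (sectioning from the free end, tension +): N_CD = -6.16 kN, N_BC = -20.96 kN, N_AB = -20.96 kN.
A_AB = 1071 mm².
A_BC = 605.7 mm².
A_CD = 959 mm².
δ_AB = -20960·218/(1071·99000) = -0.0431 mm
δ_BC = -20960·393/(605.7·117000) = -0.1162 mm
δ_CD = -6160·556/(959·11800) = -0.3027 mm
δ = Σδ_i = -0.462 mm.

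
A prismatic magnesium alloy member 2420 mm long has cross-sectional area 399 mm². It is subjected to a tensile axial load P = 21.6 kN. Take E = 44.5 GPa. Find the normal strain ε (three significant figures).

σ = N/A = 54.14 MPa; ε = σ/E = 54.14/44500 = 1.217e-03.

0.00122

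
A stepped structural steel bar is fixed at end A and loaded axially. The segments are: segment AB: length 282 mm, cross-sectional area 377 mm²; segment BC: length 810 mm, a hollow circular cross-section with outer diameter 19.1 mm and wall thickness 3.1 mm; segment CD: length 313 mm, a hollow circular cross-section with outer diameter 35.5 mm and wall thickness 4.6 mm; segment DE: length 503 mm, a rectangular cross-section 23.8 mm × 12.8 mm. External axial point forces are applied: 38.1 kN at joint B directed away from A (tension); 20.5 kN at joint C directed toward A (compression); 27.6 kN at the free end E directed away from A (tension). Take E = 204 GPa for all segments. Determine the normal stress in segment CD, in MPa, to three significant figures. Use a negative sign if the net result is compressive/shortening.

61.8 MPa

Internal axial forces (sectioning from the free end, tension +): N_DE = 27.6 kN, N_CD = 27.6 kN, N_BC = 7.1 kN, N_AB = 45.2 kN.
A_CD = 446.5 mm².
σ_CD = N_CD/A_CD = 27600/446.5 = 61.81 MPa.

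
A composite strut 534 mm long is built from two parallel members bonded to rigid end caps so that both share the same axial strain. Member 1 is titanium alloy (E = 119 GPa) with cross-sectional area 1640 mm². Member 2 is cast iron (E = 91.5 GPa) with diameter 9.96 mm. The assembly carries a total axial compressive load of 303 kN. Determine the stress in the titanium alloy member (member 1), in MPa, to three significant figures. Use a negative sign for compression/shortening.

-178 MPa

A_2 = 77.91 mm².
Equal strain + equilibrium ⇒ each member carries load in proportion to AE: A₁E₁ = 195200000 N, A₂E₂ = 7129000 N, ΣAE = 202300000 N.
σ₁ = P·E₁/ΣAE = -303000·119000/202300000 = -178.2 MPa.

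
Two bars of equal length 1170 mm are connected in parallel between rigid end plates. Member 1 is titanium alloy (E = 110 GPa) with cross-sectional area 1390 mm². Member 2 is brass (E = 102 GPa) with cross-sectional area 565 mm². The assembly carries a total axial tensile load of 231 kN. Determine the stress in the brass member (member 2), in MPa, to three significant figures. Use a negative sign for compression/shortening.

112 MPa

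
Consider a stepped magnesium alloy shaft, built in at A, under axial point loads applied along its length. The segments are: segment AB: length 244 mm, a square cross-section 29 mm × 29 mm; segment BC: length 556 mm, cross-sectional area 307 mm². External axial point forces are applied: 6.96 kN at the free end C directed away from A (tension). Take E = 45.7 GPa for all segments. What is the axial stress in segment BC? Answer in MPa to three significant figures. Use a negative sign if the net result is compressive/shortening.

Internal axial forces (sectioning from the free end, tension +): N_BC = 6.96 kN, N_AB = 6.96 kN.
σ_BC = N_BC/A_BC = 6960/307 = 22.67 MPa.

22.7 MPa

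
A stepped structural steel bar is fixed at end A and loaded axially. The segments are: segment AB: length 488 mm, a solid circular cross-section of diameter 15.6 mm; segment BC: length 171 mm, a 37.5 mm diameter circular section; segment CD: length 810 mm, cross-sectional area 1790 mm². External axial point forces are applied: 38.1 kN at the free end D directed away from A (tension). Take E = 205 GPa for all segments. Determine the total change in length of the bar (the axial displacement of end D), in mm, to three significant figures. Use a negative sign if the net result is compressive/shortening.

0.587 mm

Internal axial forces (sectioning from the free end, tension +): N_CD = 38.1 kN, N_BC = 38.1 kN, N_AB = 38.1 kN.
A_AB = 191.1 mm².
A_BC = 1104 mm².
δ_AB = 38100·488/(191.1·205000) = 0.4745 mm
δ_BC = 38100·171/(1104·205000) = 0.02877 mm
δ_CD = 38100·810/(1790·205000) = 0.0841 mm
δ = Σδ_i = 0.5874 mm.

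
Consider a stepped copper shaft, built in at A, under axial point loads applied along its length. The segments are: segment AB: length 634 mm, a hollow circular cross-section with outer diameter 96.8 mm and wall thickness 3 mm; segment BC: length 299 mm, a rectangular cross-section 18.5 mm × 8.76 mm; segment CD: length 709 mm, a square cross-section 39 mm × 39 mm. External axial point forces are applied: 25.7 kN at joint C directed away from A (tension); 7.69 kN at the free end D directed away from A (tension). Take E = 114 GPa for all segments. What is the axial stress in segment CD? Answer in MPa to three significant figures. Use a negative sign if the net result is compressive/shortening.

Internal axial forces (sectioning from the free end, tension +): N_CD = 7.69 kN, N_BC = 33.39 kN, N_AB = 33.39 kN.
A_CD = 1521 mm².
σ_CD = N_CD/A_CD = 7690/1521 = 5.056 MPa.

5.06 MPa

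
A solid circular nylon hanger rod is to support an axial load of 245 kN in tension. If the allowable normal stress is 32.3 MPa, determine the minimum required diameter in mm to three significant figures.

98.3 mm

Required area A ≥ P/σ_allow = 245000/32.3 = 7585 mm².
For a solid circular section, d ≥ √(4A/π) = 98.27 mm.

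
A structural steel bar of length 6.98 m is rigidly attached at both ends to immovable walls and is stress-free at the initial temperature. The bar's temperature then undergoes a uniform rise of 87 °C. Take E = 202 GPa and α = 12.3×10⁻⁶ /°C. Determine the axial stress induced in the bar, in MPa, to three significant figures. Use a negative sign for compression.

Free thermal expansion αLΔT = 12.3e-6 · 6980 · 87 = 7.469 mm.
The walls impose strain ε = −(7.469)/6980 = -1.0701e-03; σ = Eε = 202000 · -1.0701e-03 = -216.2 MPa.

-216 MPa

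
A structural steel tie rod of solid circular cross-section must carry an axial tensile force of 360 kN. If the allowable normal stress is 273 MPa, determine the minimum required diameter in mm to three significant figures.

Required area A ≥ P/σ_allow = 360000/273 = 1319 mm².
For a solid circular section, d ≥ √(4A/π) = 40.98 mm.

41.0 mm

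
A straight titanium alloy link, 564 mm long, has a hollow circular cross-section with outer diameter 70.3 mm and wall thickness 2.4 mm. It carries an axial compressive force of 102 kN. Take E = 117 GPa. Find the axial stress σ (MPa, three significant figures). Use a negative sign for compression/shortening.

A = 512 mm².
σ = N/A = -102000/512 = -199.2 MPa.

-199 MPa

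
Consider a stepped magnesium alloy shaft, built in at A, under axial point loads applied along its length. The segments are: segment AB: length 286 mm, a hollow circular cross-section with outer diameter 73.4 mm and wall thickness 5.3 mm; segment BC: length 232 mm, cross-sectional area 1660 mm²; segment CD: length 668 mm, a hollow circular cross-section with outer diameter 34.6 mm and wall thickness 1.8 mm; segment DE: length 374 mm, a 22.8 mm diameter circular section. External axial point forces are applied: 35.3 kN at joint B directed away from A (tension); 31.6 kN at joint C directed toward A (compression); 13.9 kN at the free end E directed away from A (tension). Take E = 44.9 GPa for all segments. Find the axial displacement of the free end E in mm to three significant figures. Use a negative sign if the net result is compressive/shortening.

1.44 mm

Internal axial forces (sectioning from the free end, tension +): N_DE = 13.9 kN, N_CD = 13.9 kN, N_BC = -17.7 kN, N_AB = 17.6 kN.
A_AB = 1134 mm².
A_CD = 185.5 mm².
A_DE = 408.3 mm².
δ_AB = 17600·286/(1134·44900) = 0.09887 mm
δ_BC = -17700·232/(1660·44900) = -0.05509 mm
δ_CD = 13900·668/(185.5·44900) = 1.115 mm
δ_DE = 13900·374/(408.3·44900) = 0.2836 mm
δ = Σδ_i = 1.442 mm.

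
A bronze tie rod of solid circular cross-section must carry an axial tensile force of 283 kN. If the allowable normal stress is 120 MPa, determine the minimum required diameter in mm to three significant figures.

Required area A ≥ P/σ_allow = 283000/120 = 2358 mm².
For a solid circular section, d ≥ √(4A/π) = 54.8 mm.

54.8 mm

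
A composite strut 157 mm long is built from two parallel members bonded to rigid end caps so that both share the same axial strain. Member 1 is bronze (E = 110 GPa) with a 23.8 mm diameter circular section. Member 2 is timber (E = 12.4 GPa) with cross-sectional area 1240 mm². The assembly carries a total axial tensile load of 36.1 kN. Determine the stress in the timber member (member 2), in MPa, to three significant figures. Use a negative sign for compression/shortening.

A_1 = 444.9 mm².
Equal strain + equilibrium ⇒ each member carries load in proportion to AE: A₁E₁ = 48940000 N, A₂E₂ = 15380000 N, ΣAE = 64310000 N.
σ₂ = P·E₂/ΣAE = 36100·12400/64310000 = 6.96 MPa.

6.96 MPa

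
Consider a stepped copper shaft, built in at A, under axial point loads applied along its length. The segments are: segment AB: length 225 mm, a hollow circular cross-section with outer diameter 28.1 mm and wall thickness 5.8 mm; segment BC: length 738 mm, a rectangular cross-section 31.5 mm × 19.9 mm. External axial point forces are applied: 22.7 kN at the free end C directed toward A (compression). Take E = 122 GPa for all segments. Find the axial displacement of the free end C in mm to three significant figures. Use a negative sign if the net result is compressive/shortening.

-0.322 mm

Internal axial forces (sectioning from the free end, tension +): N_BC = -22.7 kN, N_AB = -22.7 kN.
A_AB = 406.3 mm².
A_BC = 626.8 mm².
δ_AB = -22700·225/(406.3·122000) = -0.103 mm
δ_BC = -22700·738/(626.8·122000) = -0.2191 mm
δ = Σδ_i = -0.3221 mm.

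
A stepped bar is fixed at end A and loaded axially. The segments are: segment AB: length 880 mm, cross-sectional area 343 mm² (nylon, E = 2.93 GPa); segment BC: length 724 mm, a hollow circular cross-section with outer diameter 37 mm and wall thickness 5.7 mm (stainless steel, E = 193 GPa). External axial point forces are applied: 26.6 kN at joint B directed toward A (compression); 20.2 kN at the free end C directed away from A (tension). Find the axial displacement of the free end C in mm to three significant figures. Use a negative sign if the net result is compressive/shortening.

Internal axial forces (sectioning from the free end, tension +): N_BC = 20.2 kN, N_AB = -6.4 kN.
A_BC = 560.5 mm².
δ_AB = -6400·880/(343·2930) = -5.604 mm
δ_BC = 20200·724/(560.5·193000) = 0.1352 mm
δ = Σδ_i = -5.469 mm.

-5.47 mm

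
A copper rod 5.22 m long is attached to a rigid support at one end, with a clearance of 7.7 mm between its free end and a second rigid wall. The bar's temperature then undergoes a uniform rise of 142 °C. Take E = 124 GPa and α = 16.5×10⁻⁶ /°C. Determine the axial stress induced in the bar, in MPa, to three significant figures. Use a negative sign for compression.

Free thermal expansion αLΔT = 16.5e-6 · 5220 · 142 = 12.23 mm.
The walls engage after the gap closes; constrained expansion = 12.23 − 7.7 = 4.53 mm.
The walls impose strain ε = −(4.53)/5220 = -8.6790e-04; σ = Eε = 124000 · -8.6790e-04 = -107.6 MPa.

-108 MPa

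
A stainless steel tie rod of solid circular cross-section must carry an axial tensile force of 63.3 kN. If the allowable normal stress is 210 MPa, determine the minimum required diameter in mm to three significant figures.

19.6 mm

Required area A ≥ P/σ_allow = 63300/210 = 301.4 mm².
For a solid circular section, d ≥ √(4A/π) = 19.59 mm.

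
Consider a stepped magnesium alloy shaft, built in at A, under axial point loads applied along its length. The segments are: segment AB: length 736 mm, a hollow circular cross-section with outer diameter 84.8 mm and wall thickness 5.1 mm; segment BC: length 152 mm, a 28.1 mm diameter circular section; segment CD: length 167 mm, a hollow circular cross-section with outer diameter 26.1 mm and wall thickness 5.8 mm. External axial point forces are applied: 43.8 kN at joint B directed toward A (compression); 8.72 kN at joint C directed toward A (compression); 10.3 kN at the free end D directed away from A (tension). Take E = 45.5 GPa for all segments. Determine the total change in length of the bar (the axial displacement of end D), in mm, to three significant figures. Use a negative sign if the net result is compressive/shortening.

Internal axial forces (sectioning from the free end, tension +): N_CD = 10.3 kN, N_BC = 1.58 kN, N_AB = -42.22 kN.
A_AB = 1277 mm².
A_BC = 620.2 mm².
A_CD = 369.9 mm².
δ_AB = -42220·736/(1277·45500) = -0.5348 mm
δ_BC = 1580·152/(620.2·45500) = 0.008511 mm
δ_CD = 10300·167/(369.9·45500) = 0.1022 mm
δ = Σδ_i = -0.4241 mm.

-0.424 mm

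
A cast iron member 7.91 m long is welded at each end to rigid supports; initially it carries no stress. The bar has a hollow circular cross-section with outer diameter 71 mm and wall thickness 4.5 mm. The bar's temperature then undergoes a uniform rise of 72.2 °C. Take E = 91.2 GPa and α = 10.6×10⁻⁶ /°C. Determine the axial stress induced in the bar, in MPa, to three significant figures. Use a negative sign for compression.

Free thermal expansion αLΔT = 10.6e-6 · 7910 · 72.2 = 6.054 mm.
The walls impose strain ε = −(6.054)/7910 = -7.6532e-04; σ = Eε = 91200 · -7.6532e-04 = -69.8 MPa.

-69.8 MPa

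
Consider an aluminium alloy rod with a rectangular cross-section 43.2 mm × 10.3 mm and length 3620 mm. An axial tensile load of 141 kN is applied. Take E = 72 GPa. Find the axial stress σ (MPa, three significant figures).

A = 445 mm².
σ = N/A = 141000/445 = 316.9 MPa.

317 MPa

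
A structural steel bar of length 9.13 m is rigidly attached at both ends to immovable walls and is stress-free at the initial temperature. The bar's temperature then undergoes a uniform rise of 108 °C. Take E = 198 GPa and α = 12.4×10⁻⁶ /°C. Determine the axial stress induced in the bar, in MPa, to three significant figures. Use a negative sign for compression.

Free thermal expansion αLΔT = 12.4e-6 · 9130 · 108 = 12.23 mm.
The walls impose strain ε = −(12.23)/9130 = -1.3392e-03; σ = Eε = 198000 · -1.3392e-03 = -265.2 MPa.

-265 MPa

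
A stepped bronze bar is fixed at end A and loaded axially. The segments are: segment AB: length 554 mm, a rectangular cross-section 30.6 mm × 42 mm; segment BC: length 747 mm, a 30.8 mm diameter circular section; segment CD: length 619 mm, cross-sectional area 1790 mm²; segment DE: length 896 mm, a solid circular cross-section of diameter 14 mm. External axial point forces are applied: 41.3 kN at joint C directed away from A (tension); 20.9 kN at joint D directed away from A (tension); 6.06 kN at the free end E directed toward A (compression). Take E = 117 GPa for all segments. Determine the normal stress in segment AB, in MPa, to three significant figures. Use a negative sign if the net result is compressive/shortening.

43.7 MPa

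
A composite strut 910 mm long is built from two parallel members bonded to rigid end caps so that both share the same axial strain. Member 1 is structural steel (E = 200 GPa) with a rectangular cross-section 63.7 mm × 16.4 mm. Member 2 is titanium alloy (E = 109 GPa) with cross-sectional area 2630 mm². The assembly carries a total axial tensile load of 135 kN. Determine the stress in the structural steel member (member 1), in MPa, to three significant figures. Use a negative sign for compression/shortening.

A_1 = 1045 mm².
Equal strain + equilibrium ⇒ each member carries load in proportion to AE: A₁E₁ = 208900000 N, A₂E₂ = 286700000 N, ΣAE = 495600000 N.
σ₁ = P·E₁/ΣAE = 135000·200000/495600000 = 54.48 MPa.

54.5 MPa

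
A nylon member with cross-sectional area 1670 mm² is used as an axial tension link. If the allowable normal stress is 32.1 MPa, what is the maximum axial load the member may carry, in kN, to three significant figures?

53.6 kN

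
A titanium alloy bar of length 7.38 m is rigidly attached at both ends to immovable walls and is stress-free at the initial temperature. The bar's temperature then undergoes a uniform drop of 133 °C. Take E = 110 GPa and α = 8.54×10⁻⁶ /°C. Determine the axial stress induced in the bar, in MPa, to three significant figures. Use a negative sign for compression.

125 MPa

Free thermal expansion αLΔT = 8.54e-6 · 7380 · -133 = -8.382 mm.
The walls impose strain ε = −(-8.382)/7380 = 1.1358e-03; σ = Eε = 110000 · 1.1358e-03 = 124.9 MPa.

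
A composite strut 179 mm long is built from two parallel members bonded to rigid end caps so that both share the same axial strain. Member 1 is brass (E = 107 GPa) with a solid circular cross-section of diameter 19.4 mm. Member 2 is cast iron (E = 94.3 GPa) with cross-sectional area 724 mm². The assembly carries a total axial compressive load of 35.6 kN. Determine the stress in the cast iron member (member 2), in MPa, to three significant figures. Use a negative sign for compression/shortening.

A_1 = 295.6 mm².
Equal strain + equilibrium ⇒ each member carries load in proportion to AE: A₁E₁ = 31630000 N, A₂E₂ = 68270000 N, ΣAE = 99900000 N.
σ₂ = P·E₂/ΣAE = -35600·94300/99900000 = -33.6 MPa.

-33.6 MPa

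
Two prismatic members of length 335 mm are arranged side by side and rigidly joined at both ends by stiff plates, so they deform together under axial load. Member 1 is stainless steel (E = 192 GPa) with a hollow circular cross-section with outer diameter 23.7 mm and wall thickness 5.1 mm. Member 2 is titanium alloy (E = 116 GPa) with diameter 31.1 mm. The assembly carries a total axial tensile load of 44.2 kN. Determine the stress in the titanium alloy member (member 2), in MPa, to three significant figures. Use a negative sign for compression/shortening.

35.3 MPa

A_1 = 298 mm².
A_2 = 759.6 mm².
Equal strain + equilibrium ⇒ each member carries load in proportion to AE: A₁E₁ = 57220000 N, A₂E₂ = 88120000 N, ΣAE = 145300000 N.
σ₂ = P·E₂/ΣAE = 44200·116000/145300000 = 35.28 MPa.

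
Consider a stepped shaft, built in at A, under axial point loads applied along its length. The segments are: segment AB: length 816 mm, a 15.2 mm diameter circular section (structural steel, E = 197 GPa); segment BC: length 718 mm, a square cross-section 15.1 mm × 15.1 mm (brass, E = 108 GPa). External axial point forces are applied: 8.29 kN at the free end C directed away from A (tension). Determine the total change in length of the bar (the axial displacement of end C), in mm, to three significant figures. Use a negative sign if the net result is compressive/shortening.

0.431 mm

Internal axial forces (sectioning from the free end, tension +): N_BC = 8.29 kN, N_AB = 8.29 kN.
A_AB = 181.5 mm².
A_BC = 228 mm².
δ_AB = 8290·816/(181.5·197000) = 0.1892 mm
δ_BC = 8290·718/(228·108000) = 0.2417 mm
δ = Σδ_i = 0.4309 mm.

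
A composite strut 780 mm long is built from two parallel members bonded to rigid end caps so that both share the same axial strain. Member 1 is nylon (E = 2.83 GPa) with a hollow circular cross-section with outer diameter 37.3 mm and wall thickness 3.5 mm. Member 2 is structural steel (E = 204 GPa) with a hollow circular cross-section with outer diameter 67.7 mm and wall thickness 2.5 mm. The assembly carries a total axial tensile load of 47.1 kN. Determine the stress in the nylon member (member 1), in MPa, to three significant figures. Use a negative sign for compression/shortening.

1.26 MPa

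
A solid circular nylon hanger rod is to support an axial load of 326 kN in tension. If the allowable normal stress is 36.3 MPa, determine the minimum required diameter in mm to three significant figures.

Required area A ≥ P/σ_allow = 326000/36.3 = 8981 mm².
For a solid circular section, d ≥ √(4A/π) = 106.9 mm.

107 mm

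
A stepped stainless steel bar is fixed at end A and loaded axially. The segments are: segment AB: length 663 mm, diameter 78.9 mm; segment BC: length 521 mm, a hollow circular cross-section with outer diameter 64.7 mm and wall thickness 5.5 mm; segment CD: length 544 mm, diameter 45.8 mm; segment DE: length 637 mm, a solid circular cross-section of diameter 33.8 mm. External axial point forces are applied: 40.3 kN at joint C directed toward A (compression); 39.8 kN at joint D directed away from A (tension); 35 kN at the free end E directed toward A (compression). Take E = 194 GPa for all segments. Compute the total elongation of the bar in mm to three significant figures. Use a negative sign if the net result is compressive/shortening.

-0.238 mm

Internal axial forces (sectioning from the free end, tension +): N_DE = -35 kN, N_CD = 4.8 kN, N_BC = -35.5 kN, N_AB = -35.5 kN.
A_AB = 4889 mm².
A_BC = 1023 mm².
A_CD = 1647 mm².
A_DE = 897.3 mm².
δ_AB = -35500·663/(4889·194000) = -0.02481 mm
δ_BC = -35500·521/(1023·194000) = -0.0932 mm
δ_CD = 4800·544/(1647·194000) = 0.00817 mm
δ_DE = -35000·637/(897.3·194000) = -0.1281 mm
δ = Σδ_i = -0.2379 mm.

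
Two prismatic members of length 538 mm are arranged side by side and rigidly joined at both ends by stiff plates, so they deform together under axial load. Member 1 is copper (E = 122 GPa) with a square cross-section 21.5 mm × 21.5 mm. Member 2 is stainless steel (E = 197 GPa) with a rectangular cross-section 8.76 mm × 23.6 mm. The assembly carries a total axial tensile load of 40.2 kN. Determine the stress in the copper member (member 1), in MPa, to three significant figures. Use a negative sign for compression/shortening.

A_1 = 462.2 mm².
A_2 = 206.7 mm².
Equal strain + equilibrium ⇒ each member carries load in proportion to AE: A₁E₁ = 56390000 N, A₂E₂ = 40730000 N, ΣAE = 97120000 N.
σ₁ = P·E₁/ΣAE = 40200·122000/97120000 = 50.5 MPa.

50.5 MPa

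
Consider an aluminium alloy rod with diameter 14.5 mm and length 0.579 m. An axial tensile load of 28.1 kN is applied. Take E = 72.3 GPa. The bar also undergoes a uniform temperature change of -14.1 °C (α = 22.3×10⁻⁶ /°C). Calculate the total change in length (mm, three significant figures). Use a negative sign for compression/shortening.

1.18 mm

A = 165.1 mm².
δ_mech = NL/(AE) = 28100·579/(165.1·72300) = 1.363 mm.
δ_thermal = αLΔT = 22.3e-6·579·-14.1 = -0.1821 mm.
δ = δ_mech + δ_thermal = 1.181 mm.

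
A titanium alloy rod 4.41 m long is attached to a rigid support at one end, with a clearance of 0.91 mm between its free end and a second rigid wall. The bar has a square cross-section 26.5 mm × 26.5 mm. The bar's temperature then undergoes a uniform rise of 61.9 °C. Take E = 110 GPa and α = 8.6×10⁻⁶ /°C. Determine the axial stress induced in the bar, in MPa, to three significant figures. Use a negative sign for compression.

Free thermal expansion αLΔT = 8.6e-6 · 4410 · 61.9 = 2.348 mm.
The walls engage after the gap closes; constrained expansion = 2.348 − 0.91 = 1.438 mm.
The walls impose strain ε = −(1.438)/4410 = -3.2599e-04; σ = Eε = 110000 · -3.2599e-04 = -35.86 MPa.

-35.9 MPa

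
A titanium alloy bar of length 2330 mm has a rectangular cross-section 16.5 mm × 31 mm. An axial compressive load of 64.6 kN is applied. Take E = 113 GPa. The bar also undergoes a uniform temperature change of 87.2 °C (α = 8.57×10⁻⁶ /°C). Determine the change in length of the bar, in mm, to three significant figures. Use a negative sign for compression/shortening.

A = 511.5 mm².
δ_mech = NL/(AE) = -64600·2330/(511.5·113000) = -2.604 mm.
δ_thermal = αLΔT = 8.57e-6·2330·87.2 = 1.741 mm.
δ = δ_mech + δ_thermal = -0.8629 mm.

-0.863 mm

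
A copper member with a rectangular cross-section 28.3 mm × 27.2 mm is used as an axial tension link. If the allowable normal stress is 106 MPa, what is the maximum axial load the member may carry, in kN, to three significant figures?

A = 769.8 mm².
P_max = σ_allow · A = 106 · 769.8 = 81590 N = 81.59 kN.

81.6 kN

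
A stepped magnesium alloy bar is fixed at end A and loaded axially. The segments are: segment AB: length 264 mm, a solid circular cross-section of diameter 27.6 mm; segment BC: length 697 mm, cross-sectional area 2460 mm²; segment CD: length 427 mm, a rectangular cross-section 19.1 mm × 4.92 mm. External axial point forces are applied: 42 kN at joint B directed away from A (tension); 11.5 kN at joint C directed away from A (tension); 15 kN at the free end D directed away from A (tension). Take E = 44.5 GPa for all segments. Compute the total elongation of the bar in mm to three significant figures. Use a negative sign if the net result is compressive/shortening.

Internal axial forces (sectioning from the free end, tension +): N_CD = 15 kN, N_BC = 26.5 kN, N_AB = 68.5 kN.
A_AB = 598.3 mm².
A_CD = 93.97 mm².
δ_AB = 68500·264/(598.3·44500) = 0.6792 mm
δ_BC = 26500·697/(2460·44500) = 0.1687 mm
δ_CD = 15000·427/(93.97·44500) = 1.532 mm
δ = Σδ_i = 2.38 mm.

2.38 mm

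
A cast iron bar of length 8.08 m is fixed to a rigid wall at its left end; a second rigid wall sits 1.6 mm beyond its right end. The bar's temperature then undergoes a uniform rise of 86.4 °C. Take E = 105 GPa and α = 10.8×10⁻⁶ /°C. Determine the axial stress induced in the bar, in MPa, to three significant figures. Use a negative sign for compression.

-77.2 MPa

Free thermal expansion αLΔT = 10.8e-6 · 8080 · 86.4 = 7.54 mm.
The walls engage after the gap closes; constrained expansion = 7.54 − 1.6 = 5.94 mm.
The walls impose strain ε = −(5.94)/8080 = -7.3510e-04; σ = Eε = 105000 · -7.3510e-04 = -77.19 MPa.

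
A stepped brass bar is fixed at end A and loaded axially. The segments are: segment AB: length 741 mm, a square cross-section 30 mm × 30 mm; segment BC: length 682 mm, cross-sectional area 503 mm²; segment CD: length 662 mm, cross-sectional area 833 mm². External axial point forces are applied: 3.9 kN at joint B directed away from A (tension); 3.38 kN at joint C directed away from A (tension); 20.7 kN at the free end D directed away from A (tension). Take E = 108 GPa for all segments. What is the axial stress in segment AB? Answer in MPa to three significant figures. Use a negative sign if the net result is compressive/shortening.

Internal axial forces (sectioning from the free end, tension +): N_CD = 20.7 kN, N_BC = 24.08 kN, N_AB = 27.98 kN.
A_AB = 900 mm².
σ_AB = N_AB/A_AB = 27980/900 = 31.09 MPa.

31.1 MPa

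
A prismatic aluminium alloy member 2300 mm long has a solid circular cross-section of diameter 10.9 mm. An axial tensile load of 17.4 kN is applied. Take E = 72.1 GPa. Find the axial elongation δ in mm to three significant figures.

5.95 mm

A = 93.31 mm².
δ_mech = NL/(AE) = 17400·2300/(93.31·72100) = 5.948 mm.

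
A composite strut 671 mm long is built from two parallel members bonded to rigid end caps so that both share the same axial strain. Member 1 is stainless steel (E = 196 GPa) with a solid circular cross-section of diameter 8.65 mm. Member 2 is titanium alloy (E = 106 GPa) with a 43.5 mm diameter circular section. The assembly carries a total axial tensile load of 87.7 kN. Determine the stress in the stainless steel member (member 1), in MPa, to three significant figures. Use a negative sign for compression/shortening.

102 MPa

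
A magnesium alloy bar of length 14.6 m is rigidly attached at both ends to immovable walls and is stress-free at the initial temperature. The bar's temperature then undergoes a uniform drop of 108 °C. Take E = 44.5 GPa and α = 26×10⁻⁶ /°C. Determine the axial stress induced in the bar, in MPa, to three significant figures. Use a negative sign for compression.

125 MPa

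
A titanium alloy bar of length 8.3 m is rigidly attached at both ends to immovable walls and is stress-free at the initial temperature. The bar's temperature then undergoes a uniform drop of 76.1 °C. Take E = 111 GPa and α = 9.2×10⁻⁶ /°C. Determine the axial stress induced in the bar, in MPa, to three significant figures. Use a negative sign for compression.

77.7 MPa

Free thermal expansion αLΔT = 9.2e-6 · 8300 · -76.1 = -5.811 mm.
The walls impose strain ε = −(-5.811)/8300 = 7.0012e-04; σ = Eε = 111000 · 7.0012e-04 = 77.71 MPa.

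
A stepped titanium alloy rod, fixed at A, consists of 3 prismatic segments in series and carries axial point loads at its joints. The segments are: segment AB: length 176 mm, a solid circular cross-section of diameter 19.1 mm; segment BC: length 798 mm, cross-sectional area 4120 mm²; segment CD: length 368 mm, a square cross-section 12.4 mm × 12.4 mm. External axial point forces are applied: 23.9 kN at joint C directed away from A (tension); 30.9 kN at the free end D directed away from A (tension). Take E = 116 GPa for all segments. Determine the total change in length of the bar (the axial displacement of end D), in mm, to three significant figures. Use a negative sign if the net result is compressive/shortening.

Internal axial forces (sectioning from the free end, tension +): N_CD = 30.9 kN, N_BC = 54.8 kN, N_AB = 54.8 kN.
A_AB = 286.5 mm².
A_CD = 153.8 mm².
δ_AB = 54800·176/(286.5·116000) = 0.2902 mm
δ_BC = 54800·798/(4120·116000) = 0.0915 mm
δ_CD = 30900·368/(153.8·116000) = 0.6375 mm
δ = Σδ_i = 1.019 mm.

1.02 mm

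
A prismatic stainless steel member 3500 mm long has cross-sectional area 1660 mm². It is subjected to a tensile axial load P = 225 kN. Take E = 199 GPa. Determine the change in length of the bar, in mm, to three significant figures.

2.38 mm

δ_mech = NL/(AE) = 225000·3500/(1660·199000) = 2.384 mm.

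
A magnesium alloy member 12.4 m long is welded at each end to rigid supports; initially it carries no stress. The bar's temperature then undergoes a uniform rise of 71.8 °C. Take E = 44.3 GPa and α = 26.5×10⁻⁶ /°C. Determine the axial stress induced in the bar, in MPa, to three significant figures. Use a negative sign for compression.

-84.3 MPa

Free thermal expansion αLΔT = 26.5e-6 · 12400 · 71.8 = 23.59 mm.
The walls impose strain ε = −(23.59)/12400 = -1.9027e-03; σ = Eε = 44300 · -1.9027e-03 = -84.29 MPa.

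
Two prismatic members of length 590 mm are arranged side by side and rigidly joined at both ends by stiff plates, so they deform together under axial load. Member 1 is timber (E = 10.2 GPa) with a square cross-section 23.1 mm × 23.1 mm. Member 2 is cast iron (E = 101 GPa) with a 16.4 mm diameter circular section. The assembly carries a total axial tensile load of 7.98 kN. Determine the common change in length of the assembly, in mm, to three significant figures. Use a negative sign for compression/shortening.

0.176 mm

A_1 = 533.6 mm².
A_2 = 211.2 mm².
Equal strain + equilibrium ⇒ each member carries load in proportion to AE: A₁E₁ = 5443000 N, A₂E₂ = 21340000 N, ΣAE = 26780000 N.
δ = PL/ΣAE = 7980·590/26780000 = 0.1758 mm.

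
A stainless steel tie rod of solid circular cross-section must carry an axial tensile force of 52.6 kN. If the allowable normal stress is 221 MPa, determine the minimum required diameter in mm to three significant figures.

17.4 mm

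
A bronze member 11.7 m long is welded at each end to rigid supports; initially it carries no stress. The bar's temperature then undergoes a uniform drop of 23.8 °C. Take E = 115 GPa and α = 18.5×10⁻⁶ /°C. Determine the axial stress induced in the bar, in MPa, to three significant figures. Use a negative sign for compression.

50.6 MPa

Free thermal expansion αLΔT = 18.5e-6 · 11700 · -23.8 = -5.152 mm.
The walls impose strain ε = −(-5.152)/11700 = 4.4030e-04; σ = Eε = 115000 · 4.4030e-04 = 50.63 MPa.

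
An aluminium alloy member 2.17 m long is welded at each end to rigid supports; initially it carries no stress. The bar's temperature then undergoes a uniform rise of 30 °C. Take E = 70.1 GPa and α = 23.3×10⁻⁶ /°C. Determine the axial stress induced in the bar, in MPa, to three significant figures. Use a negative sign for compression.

Free thermal expansion αLΔT = 23.3e-6 · 2170 · 30 = 1.517 mm.
The walls impose strain ε = −(1.517)/2170 = -6.9900e-04; σ = Eε = 70100 · -6.9900e-04 = -49 MPa.

-49.0 MPa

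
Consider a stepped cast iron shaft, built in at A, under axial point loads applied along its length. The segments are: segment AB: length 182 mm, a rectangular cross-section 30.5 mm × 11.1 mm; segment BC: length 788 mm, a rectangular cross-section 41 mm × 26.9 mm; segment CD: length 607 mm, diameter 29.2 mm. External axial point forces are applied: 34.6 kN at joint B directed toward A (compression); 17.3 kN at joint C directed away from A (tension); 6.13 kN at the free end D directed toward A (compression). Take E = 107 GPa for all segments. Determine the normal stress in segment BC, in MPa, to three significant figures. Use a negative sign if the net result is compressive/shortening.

10.1 MPa

Internal axial forces (sectioning from the free end, tension +): N_CD = -6.13 kN, N_BC = 11.17 kN, N_AB = -23.43 kN.
A_BC = 1103 mm².
σ_BC = N_BC/A_BC = 11170/1103 = 10.13 MPa.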